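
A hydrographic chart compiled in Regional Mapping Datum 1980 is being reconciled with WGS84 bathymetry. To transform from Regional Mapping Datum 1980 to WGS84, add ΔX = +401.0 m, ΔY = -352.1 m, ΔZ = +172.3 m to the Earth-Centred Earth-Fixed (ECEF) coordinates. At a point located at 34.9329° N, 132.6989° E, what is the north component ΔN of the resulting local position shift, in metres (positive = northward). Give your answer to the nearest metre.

The local north axis is (−sin φ cos λ, −sin φ sin λ, cos φ), giving ΔN = 155.715 + 148.175 + 141.256 = 445.15 m.

ΔN = 445 m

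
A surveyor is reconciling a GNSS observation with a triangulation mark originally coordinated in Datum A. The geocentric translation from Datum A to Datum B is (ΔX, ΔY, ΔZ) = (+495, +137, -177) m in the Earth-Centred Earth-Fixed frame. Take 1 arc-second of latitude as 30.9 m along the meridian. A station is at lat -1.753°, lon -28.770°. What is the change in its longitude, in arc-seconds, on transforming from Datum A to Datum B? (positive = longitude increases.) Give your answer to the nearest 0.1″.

Δλ = 11.6″

sin φ = -0.030591, cos φ = 0.999532, sin λ = -0.481295, cos λ = 0.876559.
East component: ΔE = −sin λ·ΔX + cos λ·ΔY = −(-0.481295)(495) + (0.876559)(137) = 358.33 m.
1° of latitude spans 3600 × 30.90 = 111240 m; at latitude φ, 1° of longitude spans that × cos φ = 111187.9 m, so Δλ = 358.33 / 111187.9 × 3600 = 11.602″.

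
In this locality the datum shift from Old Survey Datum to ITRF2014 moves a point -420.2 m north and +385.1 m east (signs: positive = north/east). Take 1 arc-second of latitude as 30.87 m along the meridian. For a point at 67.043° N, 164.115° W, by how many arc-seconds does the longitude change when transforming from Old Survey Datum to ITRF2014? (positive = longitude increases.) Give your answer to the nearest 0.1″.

Δλ = 32.0″

At latitude 67.043°, cos φ = 0.390040.
1″ of longitude at this latitude = 30.87 × cos φ = 12.0405 m, so Δλ = 385.1 / 12.0405 = 31.984″.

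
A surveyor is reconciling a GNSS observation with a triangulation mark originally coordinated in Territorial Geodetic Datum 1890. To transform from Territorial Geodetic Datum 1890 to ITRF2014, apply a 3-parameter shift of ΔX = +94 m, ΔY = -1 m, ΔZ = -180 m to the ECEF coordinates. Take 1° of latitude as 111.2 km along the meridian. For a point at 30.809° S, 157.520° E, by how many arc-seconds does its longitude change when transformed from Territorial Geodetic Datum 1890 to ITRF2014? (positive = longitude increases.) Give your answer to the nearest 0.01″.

sin φ = -0.512178, cos φ = 0.858879, sin λ = 0.382361, cos λ = -0.924013.
East component: ΔE = −sin λ·ΔX + cos λ·ΔY = −(0.382361)(94) + (-0.924013)(-1) = -35.02 m.
1° of latitude spans 111200 m; at latitude φ, 1° of longitude spans that × cos φ = 95507.4 m, so Δλ = -35.02 / 95507.4 × 3600 = -1.320″.

Δλ = -1.32″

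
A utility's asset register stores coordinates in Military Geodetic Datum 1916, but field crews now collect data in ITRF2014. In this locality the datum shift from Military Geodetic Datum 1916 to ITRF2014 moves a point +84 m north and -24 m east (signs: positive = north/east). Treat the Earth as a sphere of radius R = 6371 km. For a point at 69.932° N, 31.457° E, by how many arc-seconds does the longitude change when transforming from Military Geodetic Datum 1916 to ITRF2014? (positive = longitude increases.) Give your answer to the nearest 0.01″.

At latitude 69.932°, cos φ = 0.343135.
One radian of longitude at latitude φ spans R cos φ, so Δλ = ΔE / (R cos φ) = -24.0 / (6371000 × 0.343135) = -1.0978e-05 rad = -2.264″.

Δλ = -2.26″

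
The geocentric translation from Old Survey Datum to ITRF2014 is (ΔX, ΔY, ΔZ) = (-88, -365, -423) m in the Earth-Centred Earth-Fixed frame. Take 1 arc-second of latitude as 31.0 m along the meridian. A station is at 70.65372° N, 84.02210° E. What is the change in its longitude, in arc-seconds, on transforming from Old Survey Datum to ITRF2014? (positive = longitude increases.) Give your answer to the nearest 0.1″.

sin φ = 0.943534, cos φ = 0.331277, sin λ = 0.994562, cos λ = 0.104145.
East component: ΔE = −sin λ·ΔX + cos λ·ΔY = −(0.994562)(-88) + (0.104145)(-365) = 49.51 m.
1° of latitude spans 3600 × 31.00 = 111600 m; at latitude φ, 1° of longitude spans that × cos φ = 36970.5 m, so Δλ = 49.51 / 36970.5 × 3600 = 4.821″.

Δλ = 4.8″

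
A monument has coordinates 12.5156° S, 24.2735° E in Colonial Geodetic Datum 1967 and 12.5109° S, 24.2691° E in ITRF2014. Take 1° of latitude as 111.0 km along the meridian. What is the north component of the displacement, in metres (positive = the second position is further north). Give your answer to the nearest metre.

ΔN = 522 m

Δφ = -12.5109° − -12.5156° = +0.0047°; Δλ = 24.2691° − 24.2735° = -0.0044°.
ΔN = Δφ × 111000 = 521.7 m; ΔE = Δλ × 111000 × cos(-12.5156°) = -0.0044 × 111000 × 0.976237 = -476.8 m.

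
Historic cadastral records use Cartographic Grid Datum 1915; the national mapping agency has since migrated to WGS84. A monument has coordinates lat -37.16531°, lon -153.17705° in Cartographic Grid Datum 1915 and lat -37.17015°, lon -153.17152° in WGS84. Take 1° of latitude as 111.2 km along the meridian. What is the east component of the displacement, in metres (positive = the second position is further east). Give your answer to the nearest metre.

ΔE = 490 m

Δφ = -37.17015° − -37.16531° = -0.00484°; Δλ = -153.17152° − -153.17705° = +0.00553°.
ΔN = Δφ × 111200 = -538.2 m; ΔE = Δλ × 111200 × cos(-37.16531°) = +0.00553 × 111200 × 0.796896 = 490.0 m.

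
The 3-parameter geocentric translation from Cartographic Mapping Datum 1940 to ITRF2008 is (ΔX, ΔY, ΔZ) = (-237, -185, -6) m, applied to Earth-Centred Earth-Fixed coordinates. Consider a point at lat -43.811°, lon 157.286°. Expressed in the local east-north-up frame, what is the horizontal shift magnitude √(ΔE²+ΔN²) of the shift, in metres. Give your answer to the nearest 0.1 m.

279.7 m

The local east axis at (φ, λ) is (−sin λ, cos λ, 0), so ΔE = −sin(157.286°)·(-237) + cos(157.286°)·(-185) = 262.17 m.
The local north axis is (−sin φ cos λ, −sin φ sin λ, cos φ), giving ΔN = 151.346 − 49.453 − 4.330 = 97.56 m.
Horizontal magnitude = √(ΔE² + ΔN²) = √(262.17² + 97.56²) = 279.73 m.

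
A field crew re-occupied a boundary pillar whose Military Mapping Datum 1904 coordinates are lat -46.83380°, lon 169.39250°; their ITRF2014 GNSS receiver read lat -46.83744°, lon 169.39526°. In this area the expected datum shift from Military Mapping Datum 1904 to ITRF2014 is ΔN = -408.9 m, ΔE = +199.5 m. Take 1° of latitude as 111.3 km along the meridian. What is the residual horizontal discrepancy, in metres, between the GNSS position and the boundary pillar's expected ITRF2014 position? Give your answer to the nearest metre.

Observed coordinate differences: Δφ = -0.00364°, Δλ = +0.00276°.
Converting to metres (1° lat = 111300 m, cos φ = 0.684117): observed ΔN = -405.1 m, observed ΔE = 210.2 m.
Subtracting the expected shift leaves a residual of -405.1 − (-408.9) = 3.8 m north and 210.2 − (199.5) = 10.7 m east.
Residual distance = √(3.8² + 10.7²) = 11.3 m.

11 m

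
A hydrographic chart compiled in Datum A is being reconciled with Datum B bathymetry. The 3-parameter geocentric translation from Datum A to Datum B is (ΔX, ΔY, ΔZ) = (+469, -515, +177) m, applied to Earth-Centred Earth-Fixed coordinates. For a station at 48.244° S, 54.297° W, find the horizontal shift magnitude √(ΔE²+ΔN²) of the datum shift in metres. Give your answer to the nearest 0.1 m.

639.1 m

The local east axis at (φ, λ) is (−sin λ, cos λ, 0), so ΔE = −sin(-54.297°)·469 + cos(-54.297°)·(-515) = 80.31 m.
The local north axis is (−sin φ cos λ, −sin φ sin λ, cos φ), giving ΔN = 204.177 + 311.977 + 117.875 = 634.03 m.
Horizontal magnitude = √(ΔE² + ΔN²) = √(80.31² + 634.03²) = 639.10 m.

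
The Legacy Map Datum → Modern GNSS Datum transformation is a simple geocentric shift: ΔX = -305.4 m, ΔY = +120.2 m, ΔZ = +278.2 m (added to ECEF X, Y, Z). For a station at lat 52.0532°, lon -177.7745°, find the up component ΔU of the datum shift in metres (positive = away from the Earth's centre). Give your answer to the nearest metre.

ΔU = 404 m

The local up (radial) axis is (cos φ cos λ, cos φ sin λ, sin φ), giving ΔU = 187.658 − 2.870 + 219.384 = 404.17 m.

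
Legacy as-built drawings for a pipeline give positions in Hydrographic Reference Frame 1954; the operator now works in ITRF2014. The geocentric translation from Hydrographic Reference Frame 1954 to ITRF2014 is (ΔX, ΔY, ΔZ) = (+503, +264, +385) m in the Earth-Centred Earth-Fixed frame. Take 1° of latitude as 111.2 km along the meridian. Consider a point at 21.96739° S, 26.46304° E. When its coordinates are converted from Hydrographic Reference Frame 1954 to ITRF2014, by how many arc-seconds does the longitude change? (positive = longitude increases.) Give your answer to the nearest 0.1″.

Δλ = 0.4″

sin φ = -0.374079, cos φ = 0.927397, sin λ = 0.445620, cos λ = 0.895222.
East component: ΔE = −sin λ·ΔX + cos λ·ΔY = −(0.445620)(503) + (0.895222)(264) = 12.19 m.
1° of latitude spans 111200 m; at latitude φ, 1° of longitude spans that × cos φ = 103126.5 m, so Δλ = 12.19 / 103126.5 × 3600 = 0.426″.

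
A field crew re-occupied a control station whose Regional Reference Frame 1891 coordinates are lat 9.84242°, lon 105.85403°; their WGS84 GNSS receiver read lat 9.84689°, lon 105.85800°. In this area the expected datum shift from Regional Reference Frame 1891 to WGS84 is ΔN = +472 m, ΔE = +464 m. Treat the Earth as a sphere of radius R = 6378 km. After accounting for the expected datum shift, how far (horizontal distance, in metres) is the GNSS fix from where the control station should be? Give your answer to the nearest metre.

Observed coordinate differences: Δφ = +0.00447°, Δλ = +0.00397°.
Converting to metres (1° lat = 111317 m, cos φ = 0.985282): observed ΔN = 497.6 m, observed ΔE = 435.4 m.
Subtracting the expected shift leaves a residual of 497.6 − (472) = 25.6 m north and 435.4 − (464) = -28.6 m east.
Residual distance = √(25.6² + (-28.6)²) = 38.4 m.

38 m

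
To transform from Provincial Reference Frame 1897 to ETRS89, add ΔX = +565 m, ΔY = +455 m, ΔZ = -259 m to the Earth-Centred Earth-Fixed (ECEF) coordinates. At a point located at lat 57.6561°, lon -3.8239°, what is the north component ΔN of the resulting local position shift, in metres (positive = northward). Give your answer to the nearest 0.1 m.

ΔN = -589.2 m

At φ = 57.6561°, λ = -3.8239°: sin φ = 0.844852, cos φ = 0.535000, sin λ = -0.066690, cos λ = 0.997774.
ΔN = −sin φ cos λ·ΔX − sin φ sin λ·ΔY + cos φ·ΔZ = −(0.844852)(0.997774)(565) − (0.844852)(-0.066690)(455) + (0.535000)(-259) = -589.21 m.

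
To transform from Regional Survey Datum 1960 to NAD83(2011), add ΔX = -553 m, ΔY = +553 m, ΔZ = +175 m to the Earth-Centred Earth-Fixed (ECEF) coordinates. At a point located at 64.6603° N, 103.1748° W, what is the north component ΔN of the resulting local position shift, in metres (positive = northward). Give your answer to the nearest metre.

At φ = 64.6603°, λ = -103.1748°: sin φ = 0.903786, cos φ = 0.427984, sin λ = -0.973679, cos λ = -0.227923.
ΔN = −sin φ cos λ·ΔX − sin φ sin λ·ΔY + cos φ·ΔZ = −(0.903786)(-0.227923)(-553) − (0.903786)(-0.973679)(553) + (0.427984)(175) = 447.62 m.

ΔN = 448 m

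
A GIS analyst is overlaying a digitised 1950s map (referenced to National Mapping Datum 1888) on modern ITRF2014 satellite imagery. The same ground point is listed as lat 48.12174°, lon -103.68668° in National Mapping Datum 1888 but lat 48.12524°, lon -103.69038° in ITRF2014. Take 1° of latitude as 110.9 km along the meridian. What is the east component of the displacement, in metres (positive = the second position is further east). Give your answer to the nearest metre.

ΔE = -274 m

Δφ = 48.12524° − 48.12174° = +0.00350°; Δλ = -103.69038° − -103.68668° = -0.00370°.
ΔN = Δφ × 110900 = 388.1 m; ΔE = Δλ × 110900 × cos(48.12174°) = -0.00370 × 110900 × 0.667550 = -273.9 m.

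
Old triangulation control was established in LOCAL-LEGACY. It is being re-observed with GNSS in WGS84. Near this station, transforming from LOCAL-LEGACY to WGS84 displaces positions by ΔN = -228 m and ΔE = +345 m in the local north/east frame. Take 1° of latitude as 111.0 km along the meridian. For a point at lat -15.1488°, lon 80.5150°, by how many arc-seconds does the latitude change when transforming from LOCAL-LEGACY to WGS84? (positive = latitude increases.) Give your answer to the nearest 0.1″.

1° of latitude = 111.0 km, so Δφ = -228.0 / 111000 = -0.0020541° = -7.395″.

Δφ = -7.4″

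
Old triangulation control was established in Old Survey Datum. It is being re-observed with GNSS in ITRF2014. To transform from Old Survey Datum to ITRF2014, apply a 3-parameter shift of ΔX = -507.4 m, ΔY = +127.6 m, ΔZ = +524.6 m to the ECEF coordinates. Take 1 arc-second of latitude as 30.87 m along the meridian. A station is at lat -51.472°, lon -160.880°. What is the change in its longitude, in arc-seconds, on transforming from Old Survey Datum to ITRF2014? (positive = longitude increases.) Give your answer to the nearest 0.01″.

sin φ = -0.782304, cos φ = 0.622897, sin λ = -0.327548, cos λ = -0.944835.
East component: ΔE = −sin λ·ΔX + cos λ·ΔY = −(-0.327548)(-507.4) + (-0.944835)(127.6) = -286.76 m.
1° of latitude spans 3600 × 30.87 = 111132 m; at latitude φ, 1° of longitude spans that × cos φ = 69223.8 m, so Δλ = -286.76 / 69223.8 × 3600 = -14.913″.

Δλ = -14.91″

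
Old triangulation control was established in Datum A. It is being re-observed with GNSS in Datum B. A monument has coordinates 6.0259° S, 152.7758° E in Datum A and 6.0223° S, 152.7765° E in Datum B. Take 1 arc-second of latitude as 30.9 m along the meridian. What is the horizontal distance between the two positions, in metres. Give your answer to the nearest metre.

408 m

Δφ = -6.0223° − -6.0259° = +0.0036°; Δλ = 152.7765° − 152.7758° = +0.0007°.
1° of latitude = 3600 × 30.90 = 111240 m.
ΔN = Δφ × 111240 = 400.5 m; ΔE = Δλ × 111240 × cos(-6.0259°) = +0.0007 × 111240 × 0.994475 = 77.4 m.
Distance = √(ΔE² + ΔN²) = √(77.4² + 400.5²) = 407.9 m.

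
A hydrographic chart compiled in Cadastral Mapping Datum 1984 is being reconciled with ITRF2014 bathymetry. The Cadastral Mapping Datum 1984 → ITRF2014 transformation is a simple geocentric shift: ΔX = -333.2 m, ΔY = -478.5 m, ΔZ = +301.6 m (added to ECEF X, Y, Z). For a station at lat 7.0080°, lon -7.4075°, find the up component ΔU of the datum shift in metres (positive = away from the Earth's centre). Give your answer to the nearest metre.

ΔU = -230 m

The local up (radial) axis is (cos φ cos λ, cos φ sin λ, sin φ), giving ΔU = -327.951 + 61.230 + 36.798 = -229.92 m.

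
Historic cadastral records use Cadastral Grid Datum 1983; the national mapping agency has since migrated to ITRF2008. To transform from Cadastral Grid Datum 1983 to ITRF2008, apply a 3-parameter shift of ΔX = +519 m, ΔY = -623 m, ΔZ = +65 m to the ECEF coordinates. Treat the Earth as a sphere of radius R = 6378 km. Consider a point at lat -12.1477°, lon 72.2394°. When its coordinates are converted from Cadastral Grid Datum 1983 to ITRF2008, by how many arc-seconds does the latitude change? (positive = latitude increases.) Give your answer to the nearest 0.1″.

Δφ = -0.9″

sin φ = -0.210433, cos φ = 0.977608, sin λ = 0.952339, cos λ = 0.305040.
North component: ΔN = −sin φ cos λ·ΔX − sin φ sin λ·ΔY + cos φ·ΔZ = −(-0.210433)(0.305040)(519) − (-0.210433)(0.952339)(-623) + (0.977608)(65) = -27.99 m.
1° of latitude spans πR/180 = 111317 m, so Δφ = -27.99 / 111317 × 3600 = -0.905″.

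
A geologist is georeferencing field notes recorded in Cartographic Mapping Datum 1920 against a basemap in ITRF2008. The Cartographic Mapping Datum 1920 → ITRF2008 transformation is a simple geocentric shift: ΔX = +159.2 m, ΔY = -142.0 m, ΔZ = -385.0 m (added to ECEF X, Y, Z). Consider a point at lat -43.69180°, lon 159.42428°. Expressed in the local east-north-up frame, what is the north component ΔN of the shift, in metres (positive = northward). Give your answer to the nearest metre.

ΔN = -416 m

At φ = -43.69180°, λ = 159.42428°: sin φ = -0.690779, cos φ = 0.723066, sin λ = 0.351445, cos λ = -0.936209.
ΔN = −sin φ cos λ·ΔX − sin φ sin λ·ΔY + cos φ·ΔZ = −(-0.690779)(-0.936209)(159.2) − (-0.690779)(0.351445)(-142.0) + (0.723066)(-385.0) = -415.81 m.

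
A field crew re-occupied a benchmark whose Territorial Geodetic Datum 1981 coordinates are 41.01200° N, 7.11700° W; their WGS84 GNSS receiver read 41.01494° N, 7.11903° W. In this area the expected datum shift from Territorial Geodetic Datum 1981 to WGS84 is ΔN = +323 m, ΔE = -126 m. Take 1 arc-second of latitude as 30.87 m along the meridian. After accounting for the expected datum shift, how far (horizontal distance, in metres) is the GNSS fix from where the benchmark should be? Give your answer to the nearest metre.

44 m

Observed coordinate differences: Δφ = +0.00294°, Δλ = -0.00203°.
Converting to metres (1° lat = 111132 m, cos φ = 0.754572): observed ΔN = 326.7 m, observed ΔE = -170.2 m.
Subtracting the expected shift leaves a residual of 326.7 − (323) = 3.7 m north and -170.2 − (-126) = -44.2 m east.
Residual distance = √(3.7² + (-44.2)²) = 44.4 m.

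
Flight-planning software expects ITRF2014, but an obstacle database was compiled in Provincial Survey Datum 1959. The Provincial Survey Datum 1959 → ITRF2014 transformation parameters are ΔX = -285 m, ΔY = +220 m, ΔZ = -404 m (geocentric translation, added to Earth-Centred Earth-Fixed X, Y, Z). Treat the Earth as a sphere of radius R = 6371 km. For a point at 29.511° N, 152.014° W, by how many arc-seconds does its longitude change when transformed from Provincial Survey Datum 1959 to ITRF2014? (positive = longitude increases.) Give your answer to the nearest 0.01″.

sin φ = 0.492591, cos φ = 0.870261, sin λ = -0.469256, cos λ = -0.883062.
East component: ΔE = −sin λ·ΔX + cos λ·ΔY = −(-0.469256)(-285) + (-0.883062)(220) = -328.01 m.
1° of latitude spans πR/180 = 111195 m; at latitude φ, 1° of longitude spans that × cos φ = 96768.6 m, so Δλ = -328.01 / 96768.6 × 3600 = -12.203″.

Δλ = -12.20″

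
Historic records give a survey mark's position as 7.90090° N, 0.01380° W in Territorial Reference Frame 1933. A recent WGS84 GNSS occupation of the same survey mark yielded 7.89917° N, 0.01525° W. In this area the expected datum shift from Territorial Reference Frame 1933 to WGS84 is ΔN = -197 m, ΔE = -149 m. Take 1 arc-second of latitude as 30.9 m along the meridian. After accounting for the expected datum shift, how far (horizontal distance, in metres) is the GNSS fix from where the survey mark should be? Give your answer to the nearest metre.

Observed coordinate differences: Δφ = -0.00173°, Δλ = -0.00145°.
Converting to metres (1° lat = 111240 m, cos φ = 0.990507): observed ΔN = -192.4 m, observed ΔE = -159.8 m.
Subtracting the expected shift leaves a residual of -192.4 − (-197) = 4.6 m north and -159.8 − (-149) = -10.8 m east.
Residual distance = √(4.6² + (-10.8)²) = 11.7 m.

12 m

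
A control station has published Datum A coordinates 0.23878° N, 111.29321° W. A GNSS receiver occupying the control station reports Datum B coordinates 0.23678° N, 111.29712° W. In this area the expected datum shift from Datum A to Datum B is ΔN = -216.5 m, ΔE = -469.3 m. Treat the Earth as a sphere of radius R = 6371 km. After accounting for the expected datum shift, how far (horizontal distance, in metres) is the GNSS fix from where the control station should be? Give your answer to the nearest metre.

Observed coordinate differences: Δφ = -0.00200°, Δλ = -0.00391°.
Converting to metres (1° lat = 111195 m, cos φ = 0.999991): observed ΔN = -222.4 m, observed ΔE = -434.8 m.
Subtracting the expected shift leaves a residual of -222.4 − (-216.5) = -5.9 m north and -434.8 − (-469.3) = 34.5 m east.
Residual distance = √((-5.9)² + 34.5²) = 35.0 m.

35 m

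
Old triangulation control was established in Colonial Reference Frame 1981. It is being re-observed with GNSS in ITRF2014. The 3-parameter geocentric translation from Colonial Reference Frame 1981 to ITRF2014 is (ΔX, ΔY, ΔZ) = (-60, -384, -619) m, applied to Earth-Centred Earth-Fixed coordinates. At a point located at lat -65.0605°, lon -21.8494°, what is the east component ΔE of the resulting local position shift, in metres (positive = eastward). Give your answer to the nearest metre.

ΔE = -379 m

At φ = -65.0605°, λ = -21.8494°: sin φ = -0.906754, cos φ = 0.421661, sin λ = -0.372168, cos λ = 0.928165.
ΔE = −sin λ·ΔX + cos λ·ΔY = −(-0.372168)·(-60) + (0.928165)·(-384) = -378.75 m.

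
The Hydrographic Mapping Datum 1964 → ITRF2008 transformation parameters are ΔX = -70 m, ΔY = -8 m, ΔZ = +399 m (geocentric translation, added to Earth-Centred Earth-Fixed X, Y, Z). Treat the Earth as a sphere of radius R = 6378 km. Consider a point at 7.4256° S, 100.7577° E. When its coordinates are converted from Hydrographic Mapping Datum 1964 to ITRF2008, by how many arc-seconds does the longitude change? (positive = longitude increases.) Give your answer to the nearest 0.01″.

sin φ = -0.129239, cos φ = 0.991614, sin λ = 0.982425, cos λ = -0.186656.
East component: ΔE = −sin λ·ΔX + cos λ·ΔY = −(0.982425)(-70) + (-0.186656)(-8) = 70.26 m.
1° of latitude spans πR/180 = 111317 m; at latitude φ, 1° of longitude spans that × cos φ = 110383.5 m, so Δλ = 70.26 / 110383.5 × 3600 = 2.292″.

Δλ = 2.29″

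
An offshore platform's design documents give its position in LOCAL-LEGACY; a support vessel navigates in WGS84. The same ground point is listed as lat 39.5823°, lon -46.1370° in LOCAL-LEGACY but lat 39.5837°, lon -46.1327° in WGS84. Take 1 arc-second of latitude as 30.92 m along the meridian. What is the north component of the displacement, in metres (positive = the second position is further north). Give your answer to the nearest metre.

Δφ = 39.5837° − 39.5823° = +0.0014°; Δλ = -46.1327° − -46.1370° = +0.0043°.
1° of latitude = 3600 × 30.92 = 111312 m.
ΔN = Δφ × 111312 = 155.8 m; ΔE = Δλ × 111312 × cos(39.5823°) = +0.0043 × 111312 × 0.770710 = 368.9 m.

ΔN = 156 m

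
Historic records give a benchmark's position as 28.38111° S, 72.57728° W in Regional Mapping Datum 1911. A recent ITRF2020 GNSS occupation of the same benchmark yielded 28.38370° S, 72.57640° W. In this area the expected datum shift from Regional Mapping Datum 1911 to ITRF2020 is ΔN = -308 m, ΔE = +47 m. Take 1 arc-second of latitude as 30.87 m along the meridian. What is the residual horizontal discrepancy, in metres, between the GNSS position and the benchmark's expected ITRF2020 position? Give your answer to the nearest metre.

Observed coordinate differences: Δφ = -0.00259°, Δλ = +0.00088°.
Converting to metres (1° lat = 111132 m, cos φ = 0.879805): observed ΔN = -287.8 m, observed ΔE = 86.0 m.
Subtracting the expected shift leaves a residual of -287.8 − (-308) = 20.2 m north and 86.0 − (47) = 39.0 m east.
Residual distance = √(20.2² + 39.0²) = 43.9 m.

44 m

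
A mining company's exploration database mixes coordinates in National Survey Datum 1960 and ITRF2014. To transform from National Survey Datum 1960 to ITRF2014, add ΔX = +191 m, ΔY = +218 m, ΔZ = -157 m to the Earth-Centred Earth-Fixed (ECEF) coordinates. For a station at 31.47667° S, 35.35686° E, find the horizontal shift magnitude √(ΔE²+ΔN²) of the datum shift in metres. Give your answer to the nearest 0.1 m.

At φ = -31.47667°, λ = 35.35686°: sin φ = -0.522151, cos φ = 0.852853, sin λ = 0.578667, cos λ = 0.815564.
ΔE = −sin λ·ΔX + cos λ·ΔY = −(0.578667)·(191) + (0.815564)·(218) = 67.27 m.
ΔN = −sin φ cos λ·ΔX − sin φ sin λ·ΔY + cos φ·ΔZ = −(-0.522151)(0.815564)(191) − (-0.522151)(0.578667)(218) + (0.852853)(-157) = 13.31 m.
Horizontal magnitude = √(ΔE² + ΔN²) = √(67.27² + 13.31²) = 68.57 m.

68.6 m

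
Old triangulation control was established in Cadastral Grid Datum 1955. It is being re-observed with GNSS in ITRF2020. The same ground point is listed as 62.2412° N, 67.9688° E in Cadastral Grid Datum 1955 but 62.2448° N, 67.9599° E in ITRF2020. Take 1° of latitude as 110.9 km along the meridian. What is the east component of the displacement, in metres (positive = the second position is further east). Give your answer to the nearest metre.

Δφ = 62.2448° − 62.2412° = +0.0036°; Δλ = 67.9599° − 67.9688° = -0.0089°.
ΔN = Δφ × 110900 = 399.2 m; ΔE = Δλ × 110900 × cos(62.2412°) = -0.0089 × 110900 × 0.465750 = -459.7 m.

ΔE = -460 m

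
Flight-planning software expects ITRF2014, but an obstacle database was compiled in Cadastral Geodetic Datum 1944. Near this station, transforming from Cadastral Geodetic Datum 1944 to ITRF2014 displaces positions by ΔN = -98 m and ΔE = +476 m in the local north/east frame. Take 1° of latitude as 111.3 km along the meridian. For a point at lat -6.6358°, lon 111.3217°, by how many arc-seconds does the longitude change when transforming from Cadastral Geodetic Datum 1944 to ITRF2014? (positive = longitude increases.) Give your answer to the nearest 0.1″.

Δλ = 15.5″

At latitude -6.6358°, cos φ = 0.993301.
1° of longitude at this latitude = 111.3 × cos φ = 110.55 km, so Δλ = 476.0 / 110554.4 = 0.0043056° = 15.500″.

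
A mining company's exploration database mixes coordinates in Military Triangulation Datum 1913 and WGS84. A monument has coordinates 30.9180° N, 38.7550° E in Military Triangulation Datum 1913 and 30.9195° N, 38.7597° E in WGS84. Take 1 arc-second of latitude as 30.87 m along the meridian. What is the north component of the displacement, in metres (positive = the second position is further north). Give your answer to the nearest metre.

ΔN = 167 m

Δφ = 30.9195° − 30.9180° = +0.0015°; Δλ = 38.7597° − 38.7550° = +0.0047°.
1° of latitude = 3600 × 30.87 = 111132 m.
ΔN = Δφ × 111132 = 166.7 m; ΔE = Δλ × 111132 × cos(30.9180°) = +0.0047 × 111132 × 0.857904 = 448.1 m.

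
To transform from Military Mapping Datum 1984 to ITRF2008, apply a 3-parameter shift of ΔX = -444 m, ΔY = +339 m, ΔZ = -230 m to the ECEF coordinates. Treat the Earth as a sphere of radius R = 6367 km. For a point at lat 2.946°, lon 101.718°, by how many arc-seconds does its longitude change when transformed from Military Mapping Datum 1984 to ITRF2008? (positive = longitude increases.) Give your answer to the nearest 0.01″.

Δλ = 11.87″

sin φ = 0.051395, cos φ = 0.998678, sin λ = 0.979159, cos λ = -0.203095.
East component: ΔE = −sin λ·ΔX + cos λ·ΔY = −(0.979159)(-444) + (-0.203095)(339) = 365.90 m.
1° of latitude spans πR/180 = 111125 m; at latitude φ, 1° of longitude spans that × cos φ = 110978.3 m, so Δλ = 365.90 / 110978.3 × 3600 = 11.869″.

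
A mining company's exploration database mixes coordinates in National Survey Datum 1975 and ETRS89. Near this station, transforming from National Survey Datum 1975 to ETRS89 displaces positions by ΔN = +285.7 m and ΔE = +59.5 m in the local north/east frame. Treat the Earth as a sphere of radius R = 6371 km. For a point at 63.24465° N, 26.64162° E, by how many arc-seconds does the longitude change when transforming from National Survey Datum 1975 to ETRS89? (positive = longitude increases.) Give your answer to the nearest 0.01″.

Δλ = 4.28″

At latitude 63.24465°, cos φ = 0.450182.
One radian of longitude at latitude φ spans R cos φ, so Δλ = ΔE / (R cos φ) = 59.5 / (6371000 × 0.450182) = 2.0745e-05 rad = 4.279″.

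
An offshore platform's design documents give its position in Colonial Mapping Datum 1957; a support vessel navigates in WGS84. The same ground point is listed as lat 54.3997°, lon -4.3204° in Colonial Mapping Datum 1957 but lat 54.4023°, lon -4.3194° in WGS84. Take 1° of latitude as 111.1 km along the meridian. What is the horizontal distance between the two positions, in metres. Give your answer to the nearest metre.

296 m

Δφ = 54.4023° − 54.3997° = +0.0026°; Δλ = -4.3194° − -4.3204° = +0.0010°.
ΔN = Δφ × 111100 = 288.9 m; ΔE = Δλ × 111100 × cos(54.3997°) = +0.0010 × 111100 × 0.582127 = 64.7 m.
Distance = √(ΔE² + ΔN²) = √(64.7² + 288.9²) = 296.0 m.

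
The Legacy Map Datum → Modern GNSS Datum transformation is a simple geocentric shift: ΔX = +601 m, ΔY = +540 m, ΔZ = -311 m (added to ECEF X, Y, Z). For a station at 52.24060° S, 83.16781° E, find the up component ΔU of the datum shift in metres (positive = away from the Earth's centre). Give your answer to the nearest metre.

The local up (radial) axis is (cos φ cos λ, cos φ sin λ, sin φ), giving ΔU = 43.780 + 328.319 + 245.873 = 617.97 m.

ΔU = 618 m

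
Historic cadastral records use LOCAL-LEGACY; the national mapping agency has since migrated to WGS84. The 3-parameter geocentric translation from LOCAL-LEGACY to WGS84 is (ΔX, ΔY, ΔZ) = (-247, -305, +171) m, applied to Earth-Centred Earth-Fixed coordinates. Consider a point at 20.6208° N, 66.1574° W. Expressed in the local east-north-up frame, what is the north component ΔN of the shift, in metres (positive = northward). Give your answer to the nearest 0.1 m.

ΔN = 97.0 m

At φ = 20.6208°, λ = -66.1574°: sin φ = 0.352181, cos φ = 0.935932, sin λ = -0.914659, cos λ = 0.404225.
ΔN = −sin φ cos λ·ΔX − sin φ sin λ·ΔY + cos φ·ΔZ = −(0.352181)(0.404225)(-247) − (0.352181)(-0.914659)(-305) + (0.935932)(171) = 96.96 m.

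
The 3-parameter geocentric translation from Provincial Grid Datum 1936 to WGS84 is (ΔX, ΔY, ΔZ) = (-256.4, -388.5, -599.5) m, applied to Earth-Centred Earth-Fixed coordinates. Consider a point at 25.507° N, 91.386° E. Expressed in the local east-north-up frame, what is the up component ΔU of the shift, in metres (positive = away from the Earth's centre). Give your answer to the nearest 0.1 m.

The local up (radial) axis is (cos φ cos λ, cos φ sin λ, sin φ), giving ΔU = 5.597 − 350.531 − 258.158 = -603.09 m.

ΔU = -603.1 m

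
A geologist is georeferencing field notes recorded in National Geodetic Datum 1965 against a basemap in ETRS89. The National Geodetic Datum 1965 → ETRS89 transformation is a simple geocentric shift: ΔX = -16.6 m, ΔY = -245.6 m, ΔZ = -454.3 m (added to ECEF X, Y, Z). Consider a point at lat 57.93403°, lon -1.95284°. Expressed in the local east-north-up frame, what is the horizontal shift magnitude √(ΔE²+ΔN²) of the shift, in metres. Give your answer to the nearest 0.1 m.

The local east axis at (φ, λ) is (−sin λ, cos λ, 0), so ΔE = −sin(-1.95284°)·(-16.6) + cos(-1.95284°)·(-245.6) = -246.02 m.
The local north axis is (−sin φ cos λ, −sin φ sin λ, cos φ), giving ΔN = 14.059 − 7.092 − 241.186 = -234.22 m.
Horizontal magnitude = √(ΔE² + ΔN²) = √((-246.02)² + (-234.22)²) = 339.68 m.

339.7 m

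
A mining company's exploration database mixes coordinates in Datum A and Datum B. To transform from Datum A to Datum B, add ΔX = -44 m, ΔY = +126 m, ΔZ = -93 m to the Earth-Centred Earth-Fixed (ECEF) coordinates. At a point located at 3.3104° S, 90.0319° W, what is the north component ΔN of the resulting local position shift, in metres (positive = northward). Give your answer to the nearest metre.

The local north axis is (−sin φ cos λ, −sin φ sin λ, cos φ), giving ΔN = 0.001 − 7.276 − 92.845 = -100.12 m.

ΔN = -100 m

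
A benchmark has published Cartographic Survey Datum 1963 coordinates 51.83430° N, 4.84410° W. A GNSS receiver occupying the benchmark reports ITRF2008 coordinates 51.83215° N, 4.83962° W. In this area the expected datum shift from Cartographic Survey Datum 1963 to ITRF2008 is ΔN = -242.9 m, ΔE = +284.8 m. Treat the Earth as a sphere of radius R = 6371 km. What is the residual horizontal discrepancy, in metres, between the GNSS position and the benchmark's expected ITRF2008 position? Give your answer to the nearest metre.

23 m

Observed coordinate differences: Δφ = -0.00215°, Δλ = +0.00448°.
Converting to metres (1° lat = 111195 m, cos φ = 0.617938): observed ΔN = -239.1 m, observed ΔE = 307.8 m.
Subtracting the expected shift leaves a residual of -239.1 − (-242.9) = 3.8 m north and 307.8 − (284.8) = 23.0 m east.
Residual distance = √(3.8² + 23.0²) = 23.3 m.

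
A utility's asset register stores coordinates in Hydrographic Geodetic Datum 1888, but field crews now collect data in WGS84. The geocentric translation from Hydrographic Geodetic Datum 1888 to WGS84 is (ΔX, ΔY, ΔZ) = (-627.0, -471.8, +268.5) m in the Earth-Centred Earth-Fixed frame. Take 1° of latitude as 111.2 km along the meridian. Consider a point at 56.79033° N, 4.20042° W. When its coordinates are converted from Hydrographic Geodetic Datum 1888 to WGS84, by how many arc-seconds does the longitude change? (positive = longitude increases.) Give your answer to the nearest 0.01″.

Δλ = -30.53″

sin φ = 0.836672, cos φ = 0.547704, sin λ = -0.073246, cos λ = 0.997314.
East component: ΔE = −sin λ·ΔX + cos λ·ΔY = −(-0.073246)(-627.0) + (0.997314)(-471.8) = -516.46 m.
1° of latitude spans 111200 m; at latitude φ, 1° of longitude spans that × cos φ = 60904.7 m, so Δλ = -516.46 / 60904.7 × 3600 = -30.527″.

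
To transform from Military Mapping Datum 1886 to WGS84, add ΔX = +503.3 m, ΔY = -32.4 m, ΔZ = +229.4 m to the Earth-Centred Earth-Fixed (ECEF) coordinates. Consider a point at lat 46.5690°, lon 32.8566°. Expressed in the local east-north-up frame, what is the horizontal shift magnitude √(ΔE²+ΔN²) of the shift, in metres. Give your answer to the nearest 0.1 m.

329.9 m

At φ = 46.5690°, λ = 32.8566°: sin φ = 0.726203, cos φ = 0.687481, sin λ = 0.542538, cos λ = 0.840031.
ΔE = −sin λ·ΔX + cos λ·ΔY = −(0.542538)·(503.3) + (0.840031)·(-32.4) = -300.28 m.
ΔN = −sin φ cos λ·ΔX − sin φ sin λ·ΔY + cos φ·ΔZ = −(0.726203)(0.840031)(503.3) − (0.726203)(0.542538)(-32.4) + (0.687481)(229.4) = -136.56 m.
Horizontal magnitude = √(ΔE² + ΔN²) = √((-300.28)² + (-136.56)²) = 329.87 m.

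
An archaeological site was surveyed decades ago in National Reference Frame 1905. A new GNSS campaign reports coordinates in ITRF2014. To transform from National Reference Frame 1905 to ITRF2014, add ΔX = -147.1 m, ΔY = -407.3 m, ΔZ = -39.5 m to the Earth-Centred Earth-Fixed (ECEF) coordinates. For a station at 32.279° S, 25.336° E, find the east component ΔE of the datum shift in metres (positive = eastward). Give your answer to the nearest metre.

At φ = -32.279°, λ = 25.336°: sin φ = -0.534043, cos φ = 0.845458, sin λ = 0.427926, cos λ = 0.903814.
ΔE = −sin λ·ΔX + cos λ·ΔY = −(0.427926)·(-147.1) + (0.903814)·(-407.3) = -305.18 m.

ΔE = -305 m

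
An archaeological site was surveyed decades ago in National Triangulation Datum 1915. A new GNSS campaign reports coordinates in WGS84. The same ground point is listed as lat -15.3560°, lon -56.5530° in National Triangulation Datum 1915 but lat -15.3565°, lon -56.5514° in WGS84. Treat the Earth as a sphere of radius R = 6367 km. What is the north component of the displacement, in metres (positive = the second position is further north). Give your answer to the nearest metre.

Δφ = -15.3565° − -15.3560° = -0.0005°; Δλ = -56.5514° − -56.5530° = +0.0016°.
1° along a meridian = πR/180 = 111125 m.
ΔN = Δφ × 111125 = -55.6 m; ΔE = Δλ × 111125 × cos(-15.3560°) = +0.0016 × 111125 × 0.964299 = 171.5 m.

ΔN = -56 m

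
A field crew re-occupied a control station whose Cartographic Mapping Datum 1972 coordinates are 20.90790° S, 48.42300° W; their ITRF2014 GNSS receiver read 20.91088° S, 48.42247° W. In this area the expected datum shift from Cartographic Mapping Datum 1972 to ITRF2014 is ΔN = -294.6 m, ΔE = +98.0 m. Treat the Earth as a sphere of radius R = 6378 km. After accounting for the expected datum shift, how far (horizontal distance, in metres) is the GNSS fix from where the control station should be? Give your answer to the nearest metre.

57 m

Observed coordinate differences: Δφ = -0.00298°, Δλ = +0.00053°.
Converting to metres (1° lat = 111317 m, cos φ = 0.934155): observed ΔN = -331.7 m, observed ΔE = 55.1 m.
Subtracting the expected shift leaves a residual of -331.7 − (-294.6) = -37.1 m north and 55.1 − (98.0) = -42.9 m east.
Residual distance = √((-37.1)² + (-42.9)²) = 56.7 m.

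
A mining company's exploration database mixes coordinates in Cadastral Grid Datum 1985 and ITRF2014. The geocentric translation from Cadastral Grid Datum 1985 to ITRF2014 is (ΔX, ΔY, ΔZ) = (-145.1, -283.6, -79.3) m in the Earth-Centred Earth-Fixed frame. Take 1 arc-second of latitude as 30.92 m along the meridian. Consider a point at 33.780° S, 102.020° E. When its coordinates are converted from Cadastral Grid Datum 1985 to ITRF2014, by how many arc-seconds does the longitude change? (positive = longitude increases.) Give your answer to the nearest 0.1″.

Δλ = 7.8″

sin φ = -0.556006, cos φ = 0.831179, sin λ = 0.978075, cos λ = -0.208253.
East component: ΔE = −sin λ·ΔX + cos λ·ΔY = −(0.978075)(-145.1) + (-0.208253)(-283.6) = 200.98 m.
1° of latitude spans 3600 × 30.92 = 111312 m; at latitude φ, 1° of longitude spans that × cos φ = 92520.2 m, so Δλ = 200.98 / 92520.2 × 3600 = 7.820″.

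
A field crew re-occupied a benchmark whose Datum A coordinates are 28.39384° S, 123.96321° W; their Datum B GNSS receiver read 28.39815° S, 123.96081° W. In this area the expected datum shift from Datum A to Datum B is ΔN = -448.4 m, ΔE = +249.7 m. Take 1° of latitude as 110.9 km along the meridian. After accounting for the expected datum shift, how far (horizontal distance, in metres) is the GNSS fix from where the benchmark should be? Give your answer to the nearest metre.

Observed coordinate differences: Δφ = -0.00431°, Δλ = +0.00240°.
Converting to metres (1° lat = 110900 m, cos φ = 0.879700): observed ΔN = -478.0 m, observed ΔE = 234.1 m.
Subtracting the expected shift leaves a residual of -478.0 − (-448.4) = -29.6 m north and 234.1 − (249.7) = -15.6 m east.
Residual distance = √((-29.6)² + (-15.6)²) = 33.4 m.

33 m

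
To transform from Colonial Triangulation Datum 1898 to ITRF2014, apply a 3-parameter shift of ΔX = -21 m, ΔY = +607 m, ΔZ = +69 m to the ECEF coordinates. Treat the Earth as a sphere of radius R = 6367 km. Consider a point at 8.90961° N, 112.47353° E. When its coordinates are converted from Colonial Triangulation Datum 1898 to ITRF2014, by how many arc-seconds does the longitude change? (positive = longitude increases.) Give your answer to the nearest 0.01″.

sin φ = 0.154876, cos φ = 0.987934, sin λ = 0.924056, cos λ = -0.382257.
East component: ΔE = −sin λ·ΔX + cos λ·ΔY = −(0.924056)(-21) + (-0.382257)(607) = -212.62 m.
1° of latitude spans πR/180 = 111125 m; at latitude φ, 1° of longitude spans that × cos φ = 109784.3 m, so Δλ = -212.62 / 109784.3 × 3600 = -6.972″.

Δλ = -6.97″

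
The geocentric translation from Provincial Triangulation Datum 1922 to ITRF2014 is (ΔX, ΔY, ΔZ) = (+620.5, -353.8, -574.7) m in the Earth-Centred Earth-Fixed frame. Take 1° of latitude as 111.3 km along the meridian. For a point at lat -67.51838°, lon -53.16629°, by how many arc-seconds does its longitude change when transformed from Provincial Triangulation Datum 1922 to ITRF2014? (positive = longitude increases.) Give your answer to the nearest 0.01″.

sin φ = -0.924002, cos φ = 0.382387, sin λ = -0.800379, cos λ = 0.599495.
East component: ΔE = −sin λ·ΔX + cos λ·ΔY = −(-0.800379)(620.5) + (0.599495)(-353.8) = 284.53 m.
1° of latitude spans 111300 m; at latitude φ, 1° of longitude spans that × cos φ = 42559.7 m, so Δλ = 284.53 / 42559.7 × 3600 = 24.068″.

Δλ = 24.07″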